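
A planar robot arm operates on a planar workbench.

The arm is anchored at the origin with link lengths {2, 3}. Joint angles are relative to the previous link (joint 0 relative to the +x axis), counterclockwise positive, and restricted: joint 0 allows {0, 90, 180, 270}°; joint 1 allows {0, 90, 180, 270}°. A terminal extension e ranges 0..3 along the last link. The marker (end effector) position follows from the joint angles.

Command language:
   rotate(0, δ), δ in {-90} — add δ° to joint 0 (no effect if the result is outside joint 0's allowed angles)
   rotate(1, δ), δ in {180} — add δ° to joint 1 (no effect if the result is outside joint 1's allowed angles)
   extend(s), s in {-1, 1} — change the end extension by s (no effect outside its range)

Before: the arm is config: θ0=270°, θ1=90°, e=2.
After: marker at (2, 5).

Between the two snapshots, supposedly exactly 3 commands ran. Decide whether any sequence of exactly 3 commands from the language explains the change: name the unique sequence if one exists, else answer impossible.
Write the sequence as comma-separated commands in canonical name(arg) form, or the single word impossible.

begin: config: θ0=270°, θ1=90°, e=2
step 1 (rotate(0, -90)): config: θ0=180°, θ1=90°, e=2
step 2 (rotate(0, -90)): config: θ0=90°, θ1=90°, e=2
step 3 (rotate(0, -90)): config: θ0=0°, θ1=90°, e=2
no other 3-command option fits: unique.

rotate(0, -90), rotate(0, -90), rotate(0, -90)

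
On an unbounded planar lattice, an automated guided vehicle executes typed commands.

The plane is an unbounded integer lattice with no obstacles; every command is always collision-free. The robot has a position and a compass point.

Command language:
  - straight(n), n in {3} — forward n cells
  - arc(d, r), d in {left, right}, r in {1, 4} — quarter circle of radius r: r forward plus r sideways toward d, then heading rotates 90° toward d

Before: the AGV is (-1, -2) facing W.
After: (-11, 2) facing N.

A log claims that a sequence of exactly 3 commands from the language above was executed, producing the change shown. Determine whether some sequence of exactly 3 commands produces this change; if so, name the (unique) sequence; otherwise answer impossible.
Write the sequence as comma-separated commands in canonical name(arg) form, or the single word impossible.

straight(3), straight(3), arc(right, 4)

key: position moved to (-11,2) AND the heading swung to N — translation plus rotation needed
start: (-1, -2) facing W
t=1 straight(3) ⇒ (-4, -2) facing W
t=2 straight(3) ⇒ (-7, -2) facing W
t=3 arc(right, 4) ⇒ (-11, 2) facing N
uniquely the one of 125 3-step routes that fits.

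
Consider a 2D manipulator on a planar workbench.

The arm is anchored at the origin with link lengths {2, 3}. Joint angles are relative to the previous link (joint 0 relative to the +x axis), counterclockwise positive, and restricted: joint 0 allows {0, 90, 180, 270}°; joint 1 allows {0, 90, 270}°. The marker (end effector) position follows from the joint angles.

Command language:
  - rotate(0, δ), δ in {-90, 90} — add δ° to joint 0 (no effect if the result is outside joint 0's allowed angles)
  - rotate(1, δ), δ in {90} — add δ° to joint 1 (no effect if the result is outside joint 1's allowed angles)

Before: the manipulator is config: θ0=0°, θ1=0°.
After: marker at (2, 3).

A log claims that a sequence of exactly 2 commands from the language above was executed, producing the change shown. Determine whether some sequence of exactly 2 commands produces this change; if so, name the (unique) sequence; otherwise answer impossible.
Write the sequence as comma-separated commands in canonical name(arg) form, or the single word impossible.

from: config: θ0=0°, θ1=0°
[1] after rotate(1, 90): config: θ0=0°, θ1=90°
[2] after rotate(1, 90): config: θ0=0°, θ1=90°
no other 2-command option fits: unique.

rotate(1, 90), rotate(1, 90)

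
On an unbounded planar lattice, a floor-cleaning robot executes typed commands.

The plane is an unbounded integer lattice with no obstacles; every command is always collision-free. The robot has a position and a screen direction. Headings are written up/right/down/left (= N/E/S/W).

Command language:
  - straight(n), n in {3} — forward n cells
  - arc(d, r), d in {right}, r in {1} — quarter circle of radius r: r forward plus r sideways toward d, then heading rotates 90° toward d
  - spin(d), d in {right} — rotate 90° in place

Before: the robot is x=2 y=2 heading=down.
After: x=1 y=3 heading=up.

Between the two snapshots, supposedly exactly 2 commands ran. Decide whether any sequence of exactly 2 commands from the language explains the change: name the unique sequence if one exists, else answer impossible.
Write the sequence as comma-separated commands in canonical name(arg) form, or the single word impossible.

key: order matters: swapping spin(right) and arc(right, 1) lands elsewhere
start: x=2 y=2 heading=down
step 1 (spin(right)): x=2 y=2 heading=left
step 2 (arc(right, 1)): x=1 y=3 heading=up
uniquely the one of 9 2-step routes that fits.

spin(right), arc(right, 1)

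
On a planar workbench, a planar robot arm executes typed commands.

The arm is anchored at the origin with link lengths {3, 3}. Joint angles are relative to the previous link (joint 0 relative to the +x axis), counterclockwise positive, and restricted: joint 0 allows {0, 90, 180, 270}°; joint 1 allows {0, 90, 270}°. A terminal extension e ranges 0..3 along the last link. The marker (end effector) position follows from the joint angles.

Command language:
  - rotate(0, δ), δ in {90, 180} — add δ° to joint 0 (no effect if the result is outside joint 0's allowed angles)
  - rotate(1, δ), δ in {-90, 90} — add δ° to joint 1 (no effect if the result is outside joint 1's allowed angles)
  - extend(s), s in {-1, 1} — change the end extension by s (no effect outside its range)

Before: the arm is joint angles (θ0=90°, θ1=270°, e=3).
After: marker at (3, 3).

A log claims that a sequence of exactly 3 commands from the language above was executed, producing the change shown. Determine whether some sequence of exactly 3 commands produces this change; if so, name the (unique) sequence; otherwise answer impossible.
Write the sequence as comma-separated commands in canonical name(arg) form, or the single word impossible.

begin: joint angles (θ0=90°, θ1=270°, e=3)
t=1 extend(-1) ⇒ joint angles (θ0=90°, θ1=270°, e=2)
t=2 extend(-1) ⇒ joint angles (θ0=90°, θ1=270°, e=1)
t=3 extend(-1) ⇒ joint angles (θ0=90°, θ1=270°, e=0)
no rival 3-sequence matches.

extend(-1), extend(-1), extend(-1)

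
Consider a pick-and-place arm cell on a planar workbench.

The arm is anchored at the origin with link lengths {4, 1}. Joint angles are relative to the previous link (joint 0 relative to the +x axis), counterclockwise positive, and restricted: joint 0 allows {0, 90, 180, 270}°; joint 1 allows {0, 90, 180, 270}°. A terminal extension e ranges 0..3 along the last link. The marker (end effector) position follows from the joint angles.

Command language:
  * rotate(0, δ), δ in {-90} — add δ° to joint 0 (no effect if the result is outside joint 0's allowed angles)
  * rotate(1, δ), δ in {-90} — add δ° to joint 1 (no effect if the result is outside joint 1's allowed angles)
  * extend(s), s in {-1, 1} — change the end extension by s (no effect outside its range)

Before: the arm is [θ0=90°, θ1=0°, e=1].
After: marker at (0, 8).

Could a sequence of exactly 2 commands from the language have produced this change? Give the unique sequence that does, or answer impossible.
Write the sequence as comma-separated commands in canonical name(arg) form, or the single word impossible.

extend(1), extend(1)

t0: [θ0=90°, θ1=0°, e=1]
1. extend(1) → [θ0=90°, θ1=0°, e=2]
2. extend(1) → [θ0=90°, θ1=0°, e=3]
no rival 2-sequence matches.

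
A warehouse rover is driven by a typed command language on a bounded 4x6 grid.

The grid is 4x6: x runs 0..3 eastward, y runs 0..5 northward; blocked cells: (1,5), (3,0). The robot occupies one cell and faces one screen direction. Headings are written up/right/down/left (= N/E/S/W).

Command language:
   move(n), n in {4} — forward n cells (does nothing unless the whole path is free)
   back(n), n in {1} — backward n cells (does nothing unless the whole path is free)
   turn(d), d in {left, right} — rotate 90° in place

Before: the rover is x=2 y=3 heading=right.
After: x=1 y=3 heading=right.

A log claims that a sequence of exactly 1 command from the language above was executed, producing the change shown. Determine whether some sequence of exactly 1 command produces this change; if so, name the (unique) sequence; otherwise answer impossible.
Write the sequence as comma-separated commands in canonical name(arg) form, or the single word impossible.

key: heading stays E — the single command does not turn
t0: x=2 y=3 heading=right
1. back(1) → x=1 y=3 heading=right
no rival 1-sequence matches.

back(1)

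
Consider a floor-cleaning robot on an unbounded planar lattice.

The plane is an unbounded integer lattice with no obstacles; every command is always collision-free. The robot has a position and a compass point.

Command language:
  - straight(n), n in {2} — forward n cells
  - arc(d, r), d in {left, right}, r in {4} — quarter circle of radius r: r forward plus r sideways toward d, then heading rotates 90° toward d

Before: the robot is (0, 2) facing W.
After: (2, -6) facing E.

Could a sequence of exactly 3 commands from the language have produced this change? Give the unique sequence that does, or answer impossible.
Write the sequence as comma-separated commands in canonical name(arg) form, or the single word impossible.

arc(left, 4), arc(left, 4), straight(2)

key: position moved to (2,-6) AND the heading swung to E — translation plus rotation needed
t0: (0, 2) facing W
1. arc(left, 4) → (-4, -2) facing S
2. arc(left, 4) → (0, -6) facing E
3. straight(2) → (2, -6) facing E
all 27 alternatives checked — unique.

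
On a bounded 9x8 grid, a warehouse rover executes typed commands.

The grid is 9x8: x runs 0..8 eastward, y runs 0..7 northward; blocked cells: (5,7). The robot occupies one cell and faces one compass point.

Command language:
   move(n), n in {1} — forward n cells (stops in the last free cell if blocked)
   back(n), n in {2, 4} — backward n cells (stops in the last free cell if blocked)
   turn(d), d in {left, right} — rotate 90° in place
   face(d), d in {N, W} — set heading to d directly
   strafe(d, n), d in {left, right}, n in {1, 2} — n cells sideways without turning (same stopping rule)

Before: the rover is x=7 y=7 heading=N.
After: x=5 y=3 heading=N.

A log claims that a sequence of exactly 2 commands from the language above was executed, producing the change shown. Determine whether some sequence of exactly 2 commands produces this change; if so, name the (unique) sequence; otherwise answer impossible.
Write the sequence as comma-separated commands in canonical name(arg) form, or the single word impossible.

key: still facing N at the end — nothing in the sequence rotates
begin: x=7 y=7 heading=N
t=1 back(4) ⇒ x=7 y=3 heading=N
t=2 strafe(left, 2) ⇒ x=5 y=3 heading=N
no other 2-command option fits: unique.

back(4), strafe(left, 2)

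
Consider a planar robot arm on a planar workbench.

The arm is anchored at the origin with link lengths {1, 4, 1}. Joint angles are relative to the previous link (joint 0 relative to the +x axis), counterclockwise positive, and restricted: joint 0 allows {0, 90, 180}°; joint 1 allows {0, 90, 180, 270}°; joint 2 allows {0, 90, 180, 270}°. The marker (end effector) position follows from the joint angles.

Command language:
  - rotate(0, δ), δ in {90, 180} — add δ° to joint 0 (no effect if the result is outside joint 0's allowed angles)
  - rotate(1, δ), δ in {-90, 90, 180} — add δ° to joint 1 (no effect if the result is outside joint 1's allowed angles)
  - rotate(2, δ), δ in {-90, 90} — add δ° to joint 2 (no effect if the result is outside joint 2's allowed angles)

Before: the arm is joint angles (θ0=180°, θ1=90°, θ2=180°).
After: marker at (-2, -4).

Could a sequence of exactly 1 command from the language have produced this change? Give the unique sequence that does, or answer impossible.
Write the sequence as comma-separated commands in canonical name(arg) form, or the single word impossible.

start: joint angles (θ0=180°, θ1=90°, θ2=180°)
t=1 rotate(2, 90) ⇒ joint angles (θ0=180°, θ1=90°, θ2=270°)
no other 1-command option fits: unique.

rotate(2, 90)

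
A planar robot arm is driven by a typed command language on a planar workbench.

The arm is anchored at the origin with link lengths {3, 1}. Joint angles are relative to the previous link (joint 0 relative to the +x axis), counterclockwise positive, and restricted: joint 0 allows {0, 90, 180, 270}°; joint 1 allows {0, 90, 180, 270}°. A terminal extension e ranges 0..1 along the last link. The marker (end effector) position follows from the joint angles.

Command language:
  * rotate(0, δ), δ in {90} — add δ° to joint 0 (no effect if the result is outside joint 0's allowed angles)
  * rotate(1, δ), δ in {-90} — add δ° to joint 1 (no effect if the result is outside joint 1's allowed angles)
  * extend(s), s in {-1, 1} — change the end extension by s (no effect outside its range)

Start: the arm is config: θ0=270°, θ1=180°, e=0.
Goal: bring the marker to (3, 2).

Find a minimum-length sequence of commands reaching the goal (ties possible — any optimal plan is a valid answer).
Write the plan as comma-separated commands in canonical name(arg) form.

rotate(1, -90), extend(1), rotate(0, 90)

begin: config: θ0=270°, θ1=180°, e=0
step 1 (rotate(1, -90)): config: θ0=270°, θ1=90°, e=0
step 2 (extend(1)): config: θ0=270°, θ1=90°, e=1
step 3 (rotate(0, 90)): config: θ0=0°, θ1=90°, e=1
minimal: 3 command(s), checked below 3.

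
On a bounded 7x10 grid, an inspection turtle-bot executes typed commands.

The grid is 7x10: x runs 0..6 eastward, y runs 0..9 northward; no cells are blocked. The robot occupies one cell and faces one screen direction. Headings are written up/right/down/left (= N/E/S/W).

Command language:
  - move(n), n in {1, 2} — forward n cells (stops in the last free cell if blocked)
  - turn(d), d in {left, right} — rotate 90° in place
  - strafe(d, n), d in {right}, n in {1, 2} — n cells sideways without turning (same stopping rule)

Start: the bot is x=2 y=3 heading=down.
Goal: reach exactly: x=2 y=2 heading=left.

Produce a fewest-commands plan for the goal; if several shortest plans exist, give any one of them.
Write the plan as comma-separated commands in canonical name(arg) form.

move(1), turn(right)

from: x=2 y=3 heading=down
1. move(1) → x=2 y=2 heading=down
2. turn(right) → x=2 y=2 heading=left
minimal: 2 command(s), checked below 2.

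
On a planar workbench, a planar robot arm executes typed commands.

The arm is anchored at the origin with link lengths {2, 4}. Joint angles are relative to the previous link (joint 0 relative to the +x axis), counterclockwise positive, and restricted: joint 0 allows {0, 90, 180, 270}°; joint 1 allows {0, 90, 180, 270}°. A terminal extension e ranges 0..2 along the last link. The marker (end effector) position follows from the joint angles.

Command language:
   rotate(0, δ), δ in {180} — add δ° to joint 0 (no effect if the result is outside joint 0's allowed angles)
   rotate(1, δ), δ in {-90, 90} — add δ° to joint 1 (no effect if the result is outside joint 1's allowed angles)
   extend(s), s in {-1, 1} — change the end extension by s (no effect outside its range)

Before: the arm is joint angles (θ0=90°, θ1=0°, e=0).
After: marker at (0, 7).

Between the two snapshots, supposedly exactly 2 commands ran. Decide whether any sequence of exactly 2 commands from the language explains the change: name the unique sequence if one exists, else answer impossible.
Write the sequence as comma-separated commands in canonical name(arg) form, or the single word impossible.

key: running extend(1) before extend(-1) would end elsewhere — order is forced
from: joint angles (θ0=90°, θ1=0°, e=0)
1. extend(-1) → joint angles (θ0=90°, θ1=0°, e=0)
2. extend(1) → joint angles (θ0=90°, θ1=0°, e=1)
no rival 2-sequence matches.

extend(-1), extend(1)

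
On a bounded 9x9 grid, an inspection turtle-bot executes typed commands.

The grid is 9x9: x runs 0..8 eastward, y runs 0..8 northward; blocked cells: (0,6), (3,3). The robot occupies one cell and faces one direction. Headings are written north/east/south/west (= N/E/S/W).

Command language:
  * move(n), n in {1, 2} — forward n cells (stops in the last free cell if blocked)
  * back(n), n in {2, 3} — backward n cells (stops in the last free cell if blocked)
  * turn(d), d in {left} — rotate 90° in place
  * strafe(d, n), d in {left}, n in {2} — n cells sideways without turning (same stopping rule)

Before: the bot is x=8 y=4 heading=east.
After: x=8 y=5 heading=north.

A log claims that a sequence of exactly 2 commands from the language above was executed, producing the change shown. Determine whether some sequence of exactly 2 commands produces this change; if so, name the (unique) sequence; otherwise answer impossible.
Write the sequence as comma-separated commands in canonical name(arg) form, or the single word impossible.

turn(left), move(1)

key: running move(1) before turn(left) would end elsewhere — order is forced
start: x=8 y=4 heading=east
step 1 (turn(left)): x=8 y=4 heading=north
step 2 (move(1)): x=8 y=5 heading=north
no rival 2-sequence matches.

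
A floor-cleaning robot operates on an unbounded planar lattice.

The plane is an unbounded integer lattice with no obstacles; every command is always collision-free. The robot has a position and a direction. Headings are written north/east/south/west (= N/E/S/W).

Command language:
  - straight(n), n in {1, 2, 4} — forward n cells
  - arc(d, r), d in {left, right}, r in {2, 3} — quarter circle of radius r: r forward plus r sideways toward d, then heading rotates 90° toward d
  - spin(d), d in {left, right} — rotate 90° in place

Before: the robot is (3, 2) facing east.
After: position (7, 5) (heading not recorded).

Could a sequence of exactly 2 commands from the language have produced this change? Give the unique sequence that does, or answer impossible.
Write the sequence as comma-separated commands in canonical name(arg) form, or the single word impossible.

key: order matters: swapping straight(1) and arc(left, 3) lands elsewhere
t0: (3, 2) facing east
step 1 (straight(1)): (4, 2) facing east
step 2 (arc(left, 3)): (7, 5) facing north
uniquely the one of 81 2-step routes that fits.

straight(1), arc(left, 3)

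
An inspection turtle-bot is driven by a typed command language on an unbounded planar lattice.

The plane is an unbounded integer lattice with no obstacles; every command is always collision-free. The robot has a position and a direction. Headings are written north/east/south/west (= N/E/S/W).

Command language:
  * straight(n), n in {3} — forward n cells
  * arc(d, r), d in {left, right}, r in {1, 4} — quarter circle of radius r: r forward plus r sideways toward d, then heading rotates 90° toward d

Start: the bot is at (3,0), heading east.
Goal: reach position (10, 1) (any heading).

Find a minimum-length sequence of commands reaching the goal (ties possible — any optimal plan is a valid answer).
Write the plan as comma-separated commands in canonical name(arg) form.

from: at (3,0), heading east
step 1 (straight(3)): at (6,0), heading east
step 2 (straight(3)): at (9,0), heading east
step 3 (arc(left, 1)): at (10,1), heading north
shorter routes all fall short; 3 is best.

straight(3), straight(3), arc(left, 1)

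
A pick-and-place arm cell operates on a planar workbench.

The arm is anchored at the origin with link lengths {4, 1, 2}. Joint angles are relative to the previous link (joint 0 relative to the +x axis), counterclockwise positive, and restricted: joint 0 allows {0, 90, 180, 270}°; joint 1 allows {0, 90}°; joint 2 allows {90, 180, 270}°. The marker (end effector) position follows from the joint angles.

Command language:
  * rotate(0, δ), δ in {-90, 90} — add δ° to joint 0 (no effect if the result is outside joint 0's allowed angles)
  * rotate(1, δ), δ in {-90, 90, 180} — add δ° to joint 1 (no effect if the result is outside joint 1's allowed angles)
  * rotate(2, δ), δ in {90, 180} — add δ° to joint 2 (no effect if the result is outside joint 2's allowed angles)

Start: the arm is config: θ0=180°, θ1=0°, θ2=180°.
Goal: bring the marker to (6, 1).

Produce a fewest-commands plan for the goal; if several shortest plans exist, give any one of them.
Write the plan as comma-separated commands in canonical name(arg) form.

rotate(1, 90), rotate(2, 90), rotate(0, -90), rotate(0, -90)

start: config: θ0=180°, θ1=0°, θ2=180°
1. rotate(1, 90) → config: θ0=180°, θ1=90°, θ2=180°
2. rotate(2, 90) → config: θ0=180°, θ1=90°, θ2=270°
3. rotate(0, -90) → config: θ0=90°, θ1=90°, θ2=270°
4. rotate(0, -90) → config: θ0=0°, θ1=90°, θ2=270°
nothing shorter than 4 reaches the goal.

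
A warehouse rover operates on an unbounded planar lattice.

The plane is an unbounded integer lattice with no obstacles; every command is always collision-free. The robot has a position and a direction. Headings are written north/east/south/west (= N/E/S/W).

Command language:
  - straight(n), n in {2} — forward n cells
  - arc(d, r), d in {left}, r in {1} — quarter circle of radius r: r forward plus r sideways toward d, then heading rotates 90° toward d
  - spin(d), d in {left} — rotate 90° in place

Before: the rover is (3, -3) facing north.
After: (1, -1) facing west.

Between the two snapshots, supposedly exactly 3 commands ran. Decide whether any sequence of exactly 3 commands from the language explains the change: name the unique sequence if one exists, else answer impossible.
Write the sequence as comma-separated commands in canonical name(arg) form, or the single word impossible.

key: position moved to (1,-1) AND the heading swung to W — translation plus rotation needed
from: (3, -3) facing north
step 1 (straight(2)): (3, -1) facing north
step 2 (spin(left)): (3, -1) facing west
step 3 (straight(2)): (1, -1) facing west
no rival 3-sequence matches.

straight(2), spin(left), straight(2)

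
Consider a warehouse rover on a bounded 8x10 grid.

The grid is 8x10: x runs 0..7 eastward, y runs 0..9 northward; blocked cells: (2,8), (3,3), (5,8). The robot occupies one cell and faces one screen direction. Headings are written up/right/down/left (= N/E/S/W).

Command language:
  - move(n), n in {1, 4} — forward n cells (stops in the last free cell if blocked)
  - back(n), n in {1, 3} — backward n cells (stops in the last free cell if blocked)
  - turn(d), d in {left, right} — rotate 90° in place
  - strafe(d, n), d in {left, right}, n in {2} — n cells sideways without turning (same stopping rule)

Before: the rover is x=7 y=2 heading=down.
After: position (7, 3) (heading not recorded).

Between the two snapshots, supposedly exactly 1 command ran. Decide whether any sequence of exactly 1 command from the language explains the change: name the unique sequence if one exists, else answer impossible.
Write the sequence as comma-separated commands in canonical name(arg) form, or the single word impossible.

back(1)

start: x=7 y=2 heading=down
t=1 back(1) ⇒ x=7 y=3 heading=down
all 8 alternatives checked — unique.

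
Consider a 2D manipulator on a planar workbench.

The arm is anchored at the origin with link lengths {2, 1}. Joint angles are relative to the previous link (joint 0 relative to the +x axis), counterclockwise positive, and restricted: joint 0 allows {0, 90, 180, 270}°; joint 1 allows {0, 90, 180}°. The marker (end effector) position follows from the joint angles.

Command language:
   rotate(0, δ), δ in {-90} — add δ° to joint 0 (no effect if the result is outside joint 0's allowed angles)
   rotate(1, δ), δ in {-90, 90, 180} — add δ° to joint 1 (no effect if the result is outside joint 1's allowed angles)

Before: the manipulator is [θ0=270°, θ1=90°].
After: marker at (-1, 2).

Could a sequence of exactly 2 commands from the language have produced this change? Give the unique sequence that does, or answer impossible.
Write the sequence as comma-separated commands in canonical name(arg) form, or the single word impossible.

rotate(0, -90), rotate(0, -90)

begin: [θ0=270°, θ1=90°]
t=1 rotate(0, -90) ⇒ [θ0=180°, θ1=90°]
t=2 rotate(0, -90) ⇒ [θ0=90°, θ1=90°]
no rival 2-sequence matches.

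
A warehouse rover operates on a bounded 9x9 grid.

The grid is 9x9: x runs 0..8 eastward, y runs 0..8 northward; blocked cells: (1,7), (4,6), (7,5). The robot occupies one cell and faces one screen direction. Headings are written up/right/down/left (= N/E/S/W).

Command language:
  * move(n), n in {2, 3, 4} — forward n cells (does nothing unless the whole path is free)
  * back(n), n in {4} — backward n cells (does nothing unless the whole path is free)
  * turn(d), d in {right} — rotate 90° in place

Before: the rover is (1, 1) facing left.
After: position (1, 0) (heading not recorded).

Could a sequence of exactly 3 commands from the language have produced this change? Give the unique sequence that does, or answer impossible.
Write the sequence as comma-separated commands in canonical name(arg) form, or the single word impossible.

turn(right), move(3), back(4)

key: order matters: swapping turn(right) and back(4) lands elsewhere
from: (1, 1) facing left
t=1 turn(right) ⇒ (1, 1) facing up
t=2 move(3) ⇒ (1, 4) facing up
t=3 back(4) ⇒ (1, 0) facing up
no other 3-command option fits: unique.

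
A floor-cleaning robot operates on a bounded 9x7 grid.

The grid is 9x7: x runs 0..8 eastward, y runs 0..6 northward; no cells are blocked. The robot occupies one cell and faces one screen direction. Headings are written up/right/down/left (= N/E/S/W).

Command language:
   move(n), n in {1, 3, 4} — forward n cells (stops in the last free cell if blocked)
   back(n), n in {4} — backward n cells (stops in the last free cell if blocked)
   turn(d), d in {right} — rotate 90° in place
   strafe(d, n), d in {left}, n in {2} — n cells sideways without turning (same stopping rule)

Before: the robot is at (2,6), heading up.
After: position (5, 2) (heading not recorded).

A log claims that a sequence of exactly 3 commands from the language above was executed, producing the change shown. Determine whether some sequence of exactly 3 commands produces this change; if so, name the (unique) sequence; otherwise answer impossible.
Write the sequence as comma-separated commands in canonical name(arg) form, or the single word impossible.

back(4), turn(right), move(3)

key: running move(3) before back(4) would end elsewhere — order is forced
from: at (2,6), heading up
[1] after back(4): at (2,2), heading up
[2] after turn(right): at (2,2), heading right
[3] after move(3): at (5,2), heading right
no rival 3-sequence matches.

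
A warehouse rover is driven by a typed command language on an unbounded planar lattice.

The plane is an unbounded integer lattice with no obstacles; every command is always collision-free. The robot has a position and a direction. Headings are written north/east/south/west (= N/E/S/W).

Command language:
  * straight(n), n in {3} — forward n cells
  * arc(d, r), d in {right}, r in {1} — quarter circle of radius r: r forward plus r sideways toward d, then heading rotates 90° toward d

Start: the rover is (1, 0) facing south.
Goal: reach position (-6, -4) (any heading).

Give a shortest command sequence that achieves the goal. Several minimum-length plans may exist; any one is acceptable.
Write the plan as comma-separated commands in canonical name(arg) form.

from: (1, 0) facing south
[1] after straight(3): (1, -3) facing south
[2] after arc(right, 1): (0, -4) facing west
[3] after straight(3): (-3, -4) facing west
[4] after straight(3): (-6, -4) facing west
no 3-step plan works, so 4 is optimal.

straight(3), arc(right, 1), straight(3), straight(3)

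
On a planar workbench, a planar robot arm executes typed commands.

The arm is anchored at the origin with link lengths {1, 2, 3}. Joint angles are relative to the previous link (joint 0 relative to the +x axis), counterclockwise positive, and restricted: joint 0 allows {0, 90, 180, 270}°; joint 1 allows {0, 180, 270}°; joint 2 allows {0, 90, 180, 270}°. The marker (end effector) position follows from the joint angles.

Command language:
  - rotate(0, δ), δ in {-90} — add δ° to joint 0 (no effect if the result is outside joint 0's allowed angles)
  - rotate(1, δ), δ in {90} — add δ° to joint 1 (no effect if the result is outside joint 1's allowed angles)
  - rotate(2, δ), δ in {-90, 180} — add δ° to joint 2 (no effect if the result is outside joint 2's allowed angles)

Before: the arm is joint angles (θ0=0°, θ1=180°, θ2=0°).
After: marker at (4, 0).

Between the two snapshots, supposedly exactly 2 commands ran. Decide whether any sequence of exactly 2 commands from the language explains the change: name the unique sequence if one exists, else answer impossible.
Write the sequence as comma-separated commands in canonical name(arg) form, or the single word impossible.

from: joint angles (θ0=0°, θ1=180°, θ2=0°)
t=1 rotate(0, -90) ⇒ joint angles (θ0=270°, θ1=180°, θ2=0°)
t=2 rotate(0, -90) ⇒ joint angles (θ0=180°, θ1=180°, θ2=0°)
no other 2-command option fits: unique.

rotate(0, -90), rotate(0, -90)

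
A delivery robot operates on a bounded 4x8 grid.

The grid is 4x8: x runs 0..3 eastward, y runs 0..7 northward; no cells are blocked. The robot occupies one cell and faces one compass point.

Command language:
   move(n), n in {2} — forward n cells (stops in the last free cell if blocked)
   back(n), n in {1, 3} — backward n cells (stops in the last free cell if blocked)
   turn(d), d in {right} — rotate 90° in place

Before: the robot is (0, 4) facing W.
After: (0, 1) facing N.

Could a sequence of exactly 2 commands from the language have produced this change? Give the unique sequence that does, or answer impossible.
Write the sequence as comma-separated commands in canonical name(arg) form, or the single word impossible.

key: order matters: swapping turn(right) and back(3) lands elsewhere
initial: (0, 4) facing W
[1] after turn(right): (0, 4) facing N
[2] after back(3): (0, 1) facing N
no rival 2-sequence matches.

turn(right), back(3)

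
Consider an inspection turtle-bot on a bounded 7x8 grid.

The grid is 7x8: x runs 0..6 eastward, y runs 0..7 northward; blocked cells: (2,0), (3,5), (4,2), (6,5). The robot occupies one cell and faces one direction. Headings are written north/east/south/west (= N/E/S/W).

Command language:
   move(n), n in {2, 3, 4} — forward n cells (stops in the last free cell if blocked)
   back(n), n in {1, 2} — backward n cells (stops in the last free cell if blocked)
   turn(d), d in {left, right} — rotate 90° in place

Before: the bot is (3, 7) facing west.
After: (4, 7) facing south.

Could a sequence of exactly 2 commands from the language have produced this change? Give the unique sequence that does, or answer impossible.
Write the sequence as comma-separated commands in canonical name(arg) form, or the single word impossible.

key: position moved to (4,7) AND the heading swung to S — translation plus rotation needed
begin: (3, 7) facing west
t=1 back(1) ⇒ (4, 7) facing west
t=2 turn(left) ⇒ (4, 7) facing south
no other 2-command option fits: unique.

back(1), turn(left)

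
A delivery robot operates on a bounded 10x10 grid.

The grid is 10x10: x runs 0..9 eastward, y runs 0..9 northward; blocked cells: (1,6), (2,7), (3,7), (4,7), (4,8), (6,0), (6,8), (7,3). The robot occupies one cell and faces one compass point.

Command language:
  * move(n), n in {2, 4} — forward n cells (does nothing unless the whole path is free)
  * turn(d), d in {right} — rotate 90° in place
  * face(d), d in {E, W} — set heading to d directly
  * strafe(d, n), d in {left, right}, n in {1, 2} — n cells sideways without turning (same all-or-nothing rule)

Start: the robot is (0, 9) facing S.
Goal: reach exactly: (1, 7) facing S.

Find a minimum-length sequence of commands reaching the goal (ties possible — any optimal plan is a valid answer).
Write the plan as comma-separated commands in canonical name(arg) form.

move(2), strafe(left, 1)

from: (0, 9) facing S
t=1 move(2) ⇒ (0, 7) facing S
t=2 strafe(left, 1) ⇒ (1, 7) facing S
shorter routes all fall short; 2 is best.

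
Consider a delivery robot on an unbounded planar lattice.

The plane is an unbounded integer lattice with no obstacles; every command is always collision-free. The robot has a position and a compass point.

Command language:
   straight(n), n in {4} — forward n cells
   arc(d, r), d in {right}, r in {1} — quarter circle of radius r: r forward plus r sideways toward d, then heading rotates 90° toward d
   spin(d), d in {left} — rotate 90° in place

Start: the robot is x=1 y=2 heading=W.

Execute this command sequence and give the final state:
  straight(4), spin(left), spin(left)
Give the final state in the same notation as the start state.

x=-3 y=2 heading=E

from: x=1 y=2 heading=W
step 1 (straight(4)): x=-3 y=2 heading=W
step 2 (spin(left)): x=-3 y=2 heading=S
step 3 (spin(left)): x=-3 y=2 heading=E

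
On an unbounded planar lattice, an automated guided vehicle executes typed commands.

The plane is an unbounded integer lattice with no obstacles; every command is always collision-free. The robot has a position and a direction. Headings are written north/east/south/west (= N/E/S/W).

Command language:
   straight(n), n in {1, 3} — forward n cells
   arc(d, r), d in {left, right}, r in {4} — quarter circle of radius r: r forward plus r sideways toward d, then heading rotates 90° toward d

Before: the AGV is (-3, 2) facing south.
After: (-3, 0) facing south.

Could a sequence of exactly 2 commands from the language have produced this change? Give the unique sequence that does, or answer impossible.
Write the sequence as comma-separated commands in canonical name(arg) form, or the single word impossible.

straight(1), straight(1)

key: heading stays S — no command in the sequence turns
t0: (-3, 2) facing south
[1] after straight(1): (-3, 1) facing south
[2] after straight(1): (-3, 0) facing south
all 16 alternatives checked — unique.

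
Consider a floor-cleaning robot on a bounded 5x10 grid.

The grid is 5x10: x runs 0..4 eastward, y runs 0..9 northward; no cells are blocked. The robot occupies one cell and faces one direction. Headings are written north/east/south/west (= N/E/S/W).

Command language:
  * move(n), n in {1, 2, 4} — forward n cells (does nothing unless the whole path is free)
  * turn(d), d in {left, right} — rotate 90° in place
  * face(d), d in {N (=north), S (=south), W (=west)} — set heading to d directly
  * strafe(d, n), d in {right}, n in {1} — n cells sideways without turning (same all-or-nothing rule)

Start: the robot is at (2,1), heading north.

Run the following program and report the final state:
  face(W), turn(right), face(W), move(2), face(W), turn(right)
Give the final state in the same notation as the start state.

start: at (2,1), heading north
[1] after face(W): at (2,1), heading west
[2] after turn(right): at (2,1), heading north
[3] after face(W): at (2,1), heading west
[4] after move(2): at (0,1), heading west
[5] after face(W): at (0,1), heading west
[6] after turn(right): at (0,1), heading north

at (0,1), heading north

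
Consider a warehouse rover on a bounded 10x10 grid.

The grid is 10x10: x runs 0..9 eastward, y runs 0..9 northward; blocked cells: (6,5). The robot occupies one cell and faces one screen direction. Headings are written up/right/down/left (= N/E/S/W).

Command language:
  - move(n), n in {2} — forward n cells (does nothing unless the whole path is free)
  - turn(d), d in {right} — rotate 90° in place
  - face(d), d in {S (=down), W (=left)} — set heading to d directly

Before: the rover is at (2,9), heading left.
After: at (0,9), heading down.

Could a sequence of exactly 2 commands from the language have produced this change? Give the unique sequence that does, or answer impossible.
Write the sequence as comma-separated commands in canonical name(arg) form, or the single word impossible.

move(2), face(S)

key: running face(S) before move(2) would end elsewhere — order is forced
from: at (2,9), heading left
t=1 move(2) ⇒ at (0,9), heading left
t=2 face(S) ⇒ at (0,9), heading down
no other 2-command option fits: unique.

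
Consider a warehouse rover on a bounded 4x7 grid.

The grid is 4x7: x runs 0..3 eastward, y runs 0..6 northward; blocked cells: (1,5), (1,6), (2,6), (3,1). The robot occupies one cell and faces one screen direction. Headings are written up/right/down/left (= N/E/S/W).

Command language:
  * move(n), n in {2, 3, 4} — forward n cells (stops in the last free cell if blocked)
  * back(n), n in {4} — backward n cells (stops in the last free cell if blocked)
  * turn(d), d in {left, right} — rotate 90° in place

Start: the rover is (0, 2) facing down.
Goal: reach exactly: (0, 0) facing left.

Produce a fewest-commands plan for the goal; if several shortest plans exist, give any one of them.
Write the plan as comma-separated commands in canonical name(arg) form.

move(2), turn(right)

initial: (0, 2) facing down
step 1 (move(2)): (0, 0) facing down
step 2 (turn(right)): (0, 0) facing left
minimal: 2 command(s), checked below 2.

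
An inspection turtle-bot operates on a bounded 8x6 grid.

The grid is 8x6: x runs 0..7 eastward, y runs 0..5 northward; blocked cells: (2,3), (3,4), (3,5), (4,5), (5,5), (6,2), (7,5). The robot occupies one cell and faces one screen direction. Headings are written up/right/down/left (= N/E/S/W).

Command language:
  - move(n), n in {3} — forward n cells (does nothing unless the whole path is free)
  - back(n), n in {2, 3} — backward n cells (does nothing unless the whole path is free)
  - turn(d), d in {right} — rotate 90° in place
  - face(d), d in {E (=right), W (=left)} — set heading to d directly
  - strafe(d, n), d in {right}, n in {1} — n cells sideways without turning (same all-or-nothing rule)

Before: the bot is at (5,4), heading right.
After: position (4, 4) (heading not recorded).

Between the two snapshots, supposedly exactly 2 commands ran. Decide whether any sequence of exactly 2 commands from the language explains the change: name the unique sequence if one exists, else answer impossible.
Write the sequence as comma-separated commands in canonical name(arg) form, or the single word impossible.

turn(right), strafe(right, 1)

key: running strafe(right, 1) before turn(right) would end elsewhere — order is forced
initial: at (5,4), heading right
step 1 (turn(right)): at (5,4), heading down
step 2 (strafe(right, 1)): at (4,4), heading down
no other 2-command option fits: unique.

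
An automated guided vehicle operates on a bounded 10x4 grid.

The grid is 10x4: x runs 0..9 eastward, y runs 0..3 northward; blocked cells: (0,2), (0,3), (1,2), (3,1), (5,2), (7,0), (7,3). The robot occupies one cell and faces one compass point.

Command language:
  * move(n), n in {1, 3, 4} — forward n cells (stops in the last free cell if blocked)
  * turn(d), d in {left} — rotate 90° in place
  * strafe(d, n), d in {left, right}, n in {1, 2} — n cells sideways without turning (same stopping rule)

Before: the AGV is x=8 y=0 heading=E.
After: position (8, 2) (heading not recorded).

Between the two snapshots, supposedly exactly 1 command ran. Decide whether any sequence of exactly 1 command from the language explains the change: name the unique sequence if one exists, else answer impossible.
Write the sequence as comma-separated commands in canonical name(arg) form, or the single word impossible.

strafe(left, 2)

t0: x=8 y=0 heading=E
t=1 strafe(left, 2) ⇒ x=8 y=2 heading=E
no rival 1-sequence matches.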